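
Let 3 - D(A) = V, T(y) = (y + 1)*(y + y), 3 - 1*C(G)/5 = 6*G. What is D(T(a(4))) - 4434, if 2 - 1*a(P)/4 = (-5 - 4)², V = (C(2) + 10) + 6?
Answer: -4402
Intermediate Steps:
C(G) = 15 - 30*G
V = -29 (V = ((15 - 30*2) + 10) + 6 = ((15 - 60) + 10) + 6 = (-45 + 10) + 6 = -35 + 6 = -29)
a(P) = -316 (a(P) = 8 - 4*(-5 - 4)² = 8 - 4*(-9)² = 8 - 4*81 = 8 - 324 = -316)
T(y) = 2*y*(1 + y) (T(y) = (1 + y)*(2*y) = 2*y*(1 + y))
D(A) = 32 (D(A) = 3 - 1*(-29) = 3 + 29 = 32)
D(T(a(4))) - 4434 = 32 - 4434 = -4402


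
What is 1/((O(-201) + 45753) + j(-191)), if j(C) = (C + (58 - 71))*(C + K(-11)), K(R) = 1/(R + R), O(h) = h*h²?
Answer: -11/88394622 ≈ -1.2444e-7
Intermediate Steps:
O(h) = h³
K(R) = 1/(2*R)
j(C) = (-13 + C)*(-1/22 + C) (j(C) = (C + (58 - 71))*(C + (½)/(-11)) = (C - 13)*(C + (½)*(-1/11)) = (-13 + C)*(C - 1/22) = (-13 + C)*(-1/22 + C))
1/((O(-201) + 45753) + j(-191)) = 1/(((-201)³ + 45753) + (13/22 + (-191)² - 287/22*(-191))) = 1/((-8120601 + 45753) + (13/22 + 36481 + 54817/22)) = 1/(-8074848 + 428706/11) = 1/(-88394622/11) = -11/88394622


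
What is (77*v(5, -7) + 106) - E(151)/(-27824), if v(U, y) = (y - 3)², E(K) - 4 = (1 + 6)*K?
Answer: 217195205/27824 ≈ 7806.0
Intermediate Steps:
E(K) = 4 + 7*K (E(K) = 4 + (1 + 6)*K = 4 + 7*K)
v(U, y) = (-3 + y)²
(77*v(5, -7) + 106) - E(151)/(-27824) = (77*(-3 - 7)² + 106) - (4 + 7*151)/(-27824) = (77*(-10)² + 106) - (4 + 1057)*(-1)/27824 = (77*100 + 106) - 1061*(-1)/27824 = (7700 + 106) - 1*(-1061/27824) = 7806 + 1061/27824 = 217195205/27824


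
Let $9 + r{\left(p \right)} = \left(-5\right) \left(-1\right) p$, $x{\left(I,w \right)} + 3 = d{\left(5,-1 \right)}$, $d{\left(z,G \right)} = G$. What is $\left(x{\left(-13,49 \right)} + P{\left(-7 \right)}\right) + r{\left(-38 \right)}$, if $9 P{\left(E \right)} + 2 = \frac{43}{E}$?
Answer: $- \frac{4282}{21} \approx -203.9$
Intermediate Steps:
$x{\left(I,w \right)} = -4$ ($x{\left(I,w \right)} = -3 - 1 = -4$)
$r{\left(p \right)} = -9 + 5 p$ ($r{\left(p \right)} = -9 + \left(-5\right) \left(-1\right) p = -9 + 5 p$)
$P{\left(E \right)} = - \frac{2}{9} + \frac{43}{9 E}$ ($P{\left(E \right)} = - \frac{2}{9} + \frac{43 \frac{1}{E}}{9} = - \frac{2}{9} + \frac{43}{9 E}$)
$\left(x{\left(-13,49 \right)} + P{\left(-7 \right)}\right) + r{\left(-38 \right)} = \left(-4 + \frac{43 - -14}{9 \left(-7\right)}\right) + \left(-9 + 5 \left(-38\right)\right) = \left(-4 + \frac{1}{9} \left(- \frac{1}{7}\right) \left(43 + 14\right)\right) - 199 = \left(-4 + \frac{1}{9} \left(- \frac{1}{7}\right) 57\right) - 199 = \left(-4 - \frac{19}{21}\right) - 199 = - \frac{103}{21} - 199 = - \frac{4282}{21}$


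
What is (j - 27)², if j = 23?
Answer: 16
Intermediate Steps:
(j - 27)² = (23 - 27)² = (-4)² = 16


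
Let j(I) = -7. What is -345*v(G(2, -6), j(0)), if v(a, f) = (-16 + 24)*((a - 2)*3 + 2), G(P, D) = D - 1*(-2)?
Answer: 44160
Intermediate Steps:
G(P, D) = 2 + D (G(P, D) = D + 2 = 2 + D)
v(a, f) = -32 + 24*a (v(a, f) = 8*((-2 + a)*3 + 2) = 8*((-6 + 3*a) + 2) = 8*(-4 + 3*a) = -32 + 24*a)
-345*v(G(2, -6), j(0)) = -345*(-32 + 24*(2 - 6)) = -345*(-32 + 24*(-4)) = -345*(-32 - 96) = -345*(-128) = 44160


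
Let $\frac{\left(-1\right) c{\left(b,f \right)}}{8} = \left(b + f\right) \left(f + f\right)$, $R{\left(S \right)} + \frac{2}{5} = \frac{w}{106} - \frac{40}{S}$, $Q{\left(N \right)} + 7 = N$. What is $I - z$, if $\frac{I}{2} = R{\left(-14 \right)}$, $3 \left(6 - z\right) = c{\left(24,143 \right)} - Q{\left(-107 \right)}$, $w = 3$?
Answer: $- \frac{708582337}{5565} \approx -1.2733 \cdot 10^{5}$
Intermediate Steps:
$Q{\left(N \right)} = -7 + N$
$R{\left(S \right)} = - \frac{197}{530} - \frac{40}{S}$ ($R{\left(S \right)} = - \frac{2}{5} + \left(\frac{3}{106} - \frac{40}{S}\right) = - \frac{197}{530} - \frac{40}{S}$)
$c{\left(b,f \right)} = - 16 f \left(b + f\right)$ ($c{\left(b,f \right)} = - 8 \left(b + f\right) \left(f + f\right) = - 8 \left(b + f\right) 2 f = - 8 \cdot 2 f \left(b + f\right) = - 16 f \left(b + f\right)$)
$z = \frac{382000}{3}$ ($z = 6 - \frac{\left(-16\right) 143 \left(24 + 143\right) - \left(-7 - 107\right)}{3} = 6 - \frac{\left(-16\right) 143 \cdot 167 - -114}{3} = 6 - \frac{-382096 + 114}{3} = 6 - - \frac{381982}{3} = 6 + \frac{381982}{3} = \frac{382000}{3} \approx 1.2733 \cdot 10^{5}$)
$I = \frac{9221}{1855}$ ($I = 2 \left(- \frac{197}{530} - \frac{40}{-14}\right) = 2 \left(- \frac{197}{530} - - \frac{20}{7}\right) = 2 \left(- \frac{197}{530} + \frac{20}{7}\right) = 2 \cdot \frac{9221}{3710} = \frac{9221}{1855} \approx 4.9709$)
$I - z = \frac{9221}{1855} - \frac{382000}{3} = - \frac{708582337}{5565}$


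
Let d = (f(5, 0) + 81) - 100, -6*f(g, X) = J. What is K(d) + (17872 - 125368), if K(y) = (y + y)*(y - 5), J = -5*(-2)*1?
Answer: -957916/9 ≈ -1.0644e+5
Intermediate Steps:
J = 10 (J = 10*1 = 10)
f(g, X) = -5/3 (f(g, X) = -⅙*10 = -5/3)
d = -62/3 (d = (-5/3 + 81) - 100 = 238/3 - 100 = -62/3 ≈ -20.667)
K(y) = 2*y*(-5 + y) (K(y) = (2*y)*(-5 + y) = 2*y*(-5 + y))
K(d) + (17872 - 125368) = 2*(-62/3)*(-5 - 62/3) + (17872 - 125368) = 2*(-62/3)*(-77/3) - 107496 = 9548/9 - 107496 = -957916/9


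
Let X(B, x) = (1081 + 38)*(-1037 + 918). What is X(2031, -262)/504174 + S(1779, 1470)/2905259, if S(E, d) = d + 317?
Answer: -128655411587/488252017022 ≈ -0.26350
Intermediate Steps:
S(E, d) = 317 + d
X(B, x) = -133161 (X(B, x) = 1119*(-119) = -133161)
X(2031, -262)/504174 + S(1779, 1470)/2905259 = -133161/504174 + (317 + 1470)/2905259 = -133161*1/504174 + 1787*(1/2905259) = -44387/168058 + 1787/2905259 = -128655411587/488252017022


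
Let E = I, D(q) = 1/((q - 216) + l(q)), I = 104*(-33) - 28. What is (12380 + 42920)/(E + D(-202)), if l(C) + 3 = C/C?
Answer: -23226000/1453201 ≈ -15.983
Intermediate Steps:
l(C) = -2 (l(C) = -3 + C/C = -3 + 1 = -2)
I = -3460 (I = -3432 - 28 = -3460)
D(q) = 1/(-218 + q) (D(q) = 1/((q - 216) - 2) = 1/((-216 + q) - 2) = 1/(-218 + q))
E = -3460
(12380 + 42920)/(E + D(-202)) = (12380 + 42920)/(-3460 + 1/(-218 - 202)) = 55300/(-3460 + 1/(-420)) = 55300/(-3460 - 1/420) = 55300/(-1453201/420) = 55300*(-420/1453201) = -23226000/1453201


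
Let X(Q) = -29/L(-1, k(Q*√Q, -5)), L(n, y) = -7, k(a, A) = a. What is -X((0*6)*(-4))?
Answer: -29/7 ≈ -4.1429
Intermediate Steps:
X(Q) = 29/7 (X(Q) = -29/(-7) = -29*(-⅐) = 29/7)
-X((0*6)*(-4)) = -1*29/7 = -29/7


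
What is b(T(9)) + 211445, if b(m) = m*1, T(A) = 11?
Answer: 211456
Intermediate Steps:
b(m) = m
b(T(9)) + 211445 = 11 + 211445 = 211456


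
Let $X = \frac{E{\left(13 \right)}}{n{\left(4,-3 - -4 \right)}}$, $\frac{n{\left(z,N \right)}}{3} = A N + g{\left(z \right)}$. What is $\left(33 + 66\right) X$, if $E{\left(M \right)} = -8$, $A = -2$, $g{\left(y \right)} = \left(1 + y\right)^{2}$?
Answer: $- \frac{264}{23} \approx -11.478$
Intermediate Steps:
$n{\left(z,N \right)} = - 6 N + 3 \left(1 + z\right)^{2}$ ($n{\left(z,N \right)} = 3 \left(- 2 N + \left(1 + z\right)^{2}\right) = 3 \left(\left(1 + z\right)^{2} - 2 N\right) = - 6 N + 3 \left(1 + z\right)^{2}$)
$X = - \frac{8}{69}$ ($X = - \frac{8}{- 6 \left(-3 - -4\right) + 3 \left(1 + 4\right)^{2}} = - \frac{8}{- 6 \left(-3 + 4\right) + 3 \cdot 5^{2}} = - \frac{8}{\left(-6\right) 1 + 3 \cdot 25} = - \frac{8}{-6 + 75} = - \frac{8}{69} \approx -0.11594$)
$\left(33 + 66\right) X = \left(33 + 66\right) \left(- \frac{8}{69}\right) = 99 \left(- \frac{8}{69}\right) = - \frac{264}{23}$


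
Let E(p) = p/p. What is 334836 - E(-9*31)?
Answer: 334835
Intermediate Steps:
E(p) = 1
334836 - E(-9*31) = 334836 - 1*1 = 334836 - 1 = 334835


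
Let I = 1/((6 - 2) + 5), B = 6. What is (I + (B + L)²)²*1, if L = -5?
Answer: 100/81 ≈ 1.2346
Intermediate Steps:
I = ⅑ (I = 1/(4 + 5) = 1/9 = ⅑ ≈ 0.11111)
(I + (B + L)²)²*1 = (⅑ + (6 - 5)²)²*1 = (⅑ + 1²)²*1 = (⅑ + 1)²*1 = (10/9)²*1 = (100/81)*1 = 100/81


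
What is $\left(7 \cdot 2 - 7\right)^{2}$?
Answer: $49$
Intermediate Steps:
$\left(7 \cdot 2 - 7\right)^{2} = \left(14 - 7\right)^{2} = 7^{2} = 49$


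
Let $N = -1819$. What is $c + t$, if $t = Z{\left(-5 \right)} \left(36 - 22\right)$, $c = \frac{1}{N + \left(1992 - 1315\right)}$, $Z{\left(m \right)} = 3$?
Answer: $\frac{47963}{1142} \approx 41.999$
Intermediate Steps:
$c = - \frac{1}{1142}$ ($c = \frac{1}{-1819 + \left(1992 - 1315\right)} = \frac{1}{-1819 + 677} = \frac{1}{-1142} = - \frac{1}{1142} \approx -0.00087566$)
$t = 42$ ($t = 3 \left(36 - 22\right) = 3 \cdot 14 = 42$)
$c + t = - \frac{1}{1142} + 42 = \frac{47963}{1142}$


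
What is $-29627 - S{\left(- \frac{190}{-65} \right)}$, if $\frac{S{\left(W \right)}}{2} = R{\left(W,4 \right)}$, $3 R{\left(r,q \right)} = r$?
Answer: $- \frac{1155529}{39} \approx -29629.0$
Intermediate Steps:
$R{\left(r,q \right)} = \frac{r}{3}$
$S{\left(W \right)} = \frac{2 W}{3}$ ($S{\left(W \right)} = 2 \frac{W}{3} = \frac{2 W}{3}$)
$-29627 - S{\left(- \frac{190}{-65} \right)} = -29627 - \frac{2 \left(- \frac{190}{-65}\right)}{3} = -29627 - \frac{2 \left(\left(-190\right) \left(- \frac{1}{65}\right)\right)}{3} = -29627 - \frac{2}{3} \cdot \frac{38}{13} = -29627 - \frac{76}{39} = - \frac{1155529}{39}$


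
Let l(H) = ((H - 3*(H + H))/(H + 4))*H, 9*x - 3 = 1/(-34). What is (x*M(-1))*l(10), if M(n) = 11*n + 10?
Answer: 12625/1071 ≈ 11.788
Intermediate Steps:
x = 101/306 (x = 1/3 + (1/9)/(-34) = 1/3 + (1/9)*(-1/34) = 1/3 - 1/306 = 101/306 ≈ 0.33007)
M(n) = 10 + 11*n
l(H) = -5*H**2/(4 + H) (l(H) = ((H - 6*H)/(4 + H))*H = ((-5*H)/(4 + H))*H = (-5*H/(4 + H))*H = -5*H**2/(4 + H))
(x*M(-1))*l(10) = (101*(10 + 11*(-1))/306)*(-5*10**2/(4 + 10)) = (101*(10 - 11)/306)*(-5*100/14) = ((101/306)*(-1))*(-5*100*1/14) = -101/306*(-250/7) = 12625/1071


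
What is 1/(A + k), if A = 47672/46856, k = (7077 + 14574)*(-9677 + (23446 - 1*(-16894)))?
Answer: 5857/3888372184300 ≈ 1.5063e-9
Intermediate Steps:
k = 663884613 (k = 21651*(-9677 + (23446 + 16894)) = 21651*(-9677 + 40340) = 21651*30663 = 663884613)
A = 5959/5857 (A = 47672*(1/46856) = 5959/5857 ≈ 1.0174)
1/(A + k) = 1/(5959/5857 + 663884613) = 1/(3888372184300/5857) = 5857/3888372184300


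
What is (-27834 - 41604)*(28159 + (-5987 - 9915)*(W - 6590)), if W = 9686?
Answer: 3416657418654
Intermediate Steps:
(-27834 - 41604)*(28159 + (-5987 - 9915)*(W - 6590)) = (-27834 - 41604)*(28159 + (-5987 - 9915)*(9686 - 6590)) = -69438*(28159 - 15902*3096) = -69438*(28159 - 49232592) = -69438*(-49204433) = 3416657418654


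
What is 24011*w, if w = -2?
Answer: -48022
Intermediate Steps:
24011*w = 24011*(-2) = -48022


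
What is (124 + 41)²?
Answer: 27225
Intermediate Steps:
(124 + 41)² = 165² = 27225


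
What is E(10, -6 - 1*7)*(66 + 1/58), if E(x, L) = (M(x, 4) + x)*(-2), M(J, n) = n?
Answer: -53606/29 ≈ -1848.5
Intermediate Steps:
E(x, L) = -8 - 2*x (E(x, L) = (4 + x)*(-2) = -8 - 2*x)
E(10, -6 - 1*7)*(66 + 1/58) = (-8 - 2*10)*(66 + 1/58) = (-8 - 20)*(66 + 1/58) = -28*3829/58 = -53606/29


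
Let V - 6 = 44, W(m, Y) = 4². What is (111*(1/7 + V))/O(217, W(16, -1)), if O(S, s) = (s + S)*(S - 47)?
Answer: 38961/277270 ≈ 0.14052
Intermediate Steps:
W(m, Y) = 16
O(S, s) = (-47 + S)*(S + s) (O(S, s) = (S + s)*(-47 + S) = (-47 + S)*(S + s))
V = 50 (V = 6 + 44 = 50)
(111*(1/7 + V))/O(217, W(16, -1)) = (111*(1/7 + 50))/(217² - 47*217 - 47*16 + 217*16) = (111*(⅐ + 50))/(47089 - 10199 - 752 + 3472) = (111*(351/7))/39610 = (38961/7)*(1/39610) = 38961/277270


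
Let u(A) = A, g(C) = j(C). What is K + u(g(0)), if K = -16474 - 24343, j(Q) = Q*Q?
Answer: -40817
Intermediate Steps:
j(Q) = Q**2
g(C) = C**2
K = -40817
K + u(g(0)) = -40817 + 0**2 = -40817 + 0 = -40817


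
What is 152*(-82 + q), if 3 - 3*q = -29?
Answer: -32528/3 ≈ -10843.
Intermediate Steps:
q = 32/3 (q = 1 - ⅓*(-29) = 1 + 29/3 = 32/3 ≈ 10.667)
152*(-82 + q) = 152*(-82 + 32/3) = 152*(-214/3) = -32528/3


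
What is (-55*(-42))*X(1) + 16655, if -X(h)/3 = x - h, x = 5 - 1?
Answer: -4135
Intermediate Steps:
x = 4
X(h) = -12 + 3*h (X(h) = -3*(4 - h) = -12 + 3*h)
(-55*(-42))*X(1) + 16655 = (-55*(-42))*(-12 + 3*1) + 16655 = 2310*(-12 + 3) + 16655 = 2310*(-9) + 16655 = -20790 + 16655 = -4135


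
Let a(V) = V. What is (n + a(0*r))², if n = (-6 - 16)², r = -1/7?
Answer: 234256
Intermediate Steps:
r = -⅐ (r = -1*⅐ = -⅐ ≈ -0.14286)
n = 484 (n = (-22)² = 484)
(n + a(0*r))² = (484 + 0*(-⅐))² = (484 + 0)² = 484² = 234256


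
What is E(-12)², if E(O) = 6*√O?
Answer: -432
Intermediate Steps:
E(-12)² = (6*√(-12))² = (6*(2*I*√3))² = (12*I*√3)² = -432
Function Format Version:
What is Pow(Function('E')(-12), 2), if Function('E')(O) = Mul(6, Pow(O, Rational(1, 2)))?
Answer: -432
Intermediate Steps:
Pow(Function('E')(-12), 2) = Pow(Mul(6, Pow(-12, Rational(1, 2))), 2) = Pow(Mul(6, Mul(2, I, Pow(3, Rational(1, 2)))), 2) = Pow(Mul(12, I, Pow(3, Rational(1, 2))), 2) = -432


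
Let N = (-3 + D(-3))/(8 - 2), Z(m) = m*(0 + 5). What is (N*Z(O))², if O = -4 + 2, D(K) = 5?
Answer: 100/9 ≈ 11.111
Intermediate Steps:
O = -2
Z(m) = 5*m (Z(m) = m*5 = 5*m)
N = ⅓ (N = (-3 + 5)/(8 - 2) = 2/6 = 2*(⅙) = ⅓ ≈ 0.33333)
(N*Z(O))² = ((5*(-2))/3)² = ((⅓)*(-10))² = (-10/3)² = 100/9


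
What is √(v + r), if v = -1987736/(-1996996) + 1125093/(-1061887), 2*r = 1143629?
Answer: 3*√71427197813401358885418011606/1060292045726 ≈ 756.18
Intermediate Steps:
r = 1143629/2 (r = (½)*1143629 = 1143629/2 ≈ 5.7181e+5)
v = -34013800699/530146022863 (v = -1987736*(-1/1996996) + 1125093*(-1/1061887) = 496934/499249 - 1125093/1061887 = -34013800699/530146022863 ≈ -0.064159)
√(v + r) = √(-34013800699/530146022863 + 1143629/2) = √(606290297953188429/1060292045726) = 3*√71427197813401358885418011606/1060292045726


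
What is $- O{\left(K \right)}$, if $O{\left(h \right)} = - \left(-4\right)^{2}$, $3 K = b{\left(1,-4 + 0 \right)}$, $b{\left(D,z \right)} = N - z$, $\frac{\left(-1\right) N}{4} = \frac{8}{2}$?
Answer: $16$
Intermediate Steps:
$N = -16$ ($N = - 4 \cdot \frac{8}{2} = - 4 \cdot 8 \cdot \frac{1}{2} = \left(-4\right) 4 = -16$)
$b{\left(D,z \right)} = -16 - z$
$K = -4$ ($K = \frac{-16 - \left(-4 + 0\right)}{3} = \frac{-16 - -4}{3} = \frac{-16 + 4}{3} = \frac{1}{3} \left(-12\right) = -4$)
$O{\left(h \right)} = -16$ ($O{\left(h \right)} = \left(-1\right) 16 = -16$)
$- O{\left(K \right)} = \left(-1\right) \left(-16\right) = 16$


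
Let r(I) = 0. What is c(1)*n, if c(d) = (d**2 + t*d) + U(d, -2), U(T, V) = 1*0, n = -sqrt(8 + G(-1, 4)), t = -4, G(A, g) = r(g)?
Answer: 6*sqrt(2) ≈ 8.4853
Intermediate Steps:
G(A, g) = 0
n = -2*sqrt(2) (n = -sqrt(8 + 0) = -sqrt(8) = -2*sqrt(2) ≈ -2.8284)
U(T, V) = 0
c(d) = d**2 - 4*d (c(d) = (d**2 - 4*d) + 0 = d**2 - 4*d)
c(1)*n = (1*(-4 + 1))*(-2*sqrt(2)) = (1*(-3))*(-2*sqrt(2)) = -(-6)*sqrt(2) = 6*sqrt(2)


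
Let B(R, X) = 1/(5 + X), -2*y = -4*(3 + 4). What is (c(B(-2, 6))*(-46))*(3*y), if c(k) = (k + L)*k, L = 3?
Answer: -65688/121 ≈ -542.88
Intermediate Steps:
y = 14 (y = -(-2)*(3 + 4) = -(-2)*7 = -1/2*(-28) = 14)
c(k) = k*(3 + k) (c(k) = (k + 3)*k = (3 + k)*k = k*(3 + k))
(c(B(-2, 6))*(-46))*(3*y) = (((3 + 1/(5 + 6))/(5 + 6))*(-46))*(3*14) = (((3 + 1/11)/11)*(-46))*42 = (((1/11)*(34/11))*(-46))*42 = ((34/121)*(-46))*42 = -1564/121*42 = -65688/121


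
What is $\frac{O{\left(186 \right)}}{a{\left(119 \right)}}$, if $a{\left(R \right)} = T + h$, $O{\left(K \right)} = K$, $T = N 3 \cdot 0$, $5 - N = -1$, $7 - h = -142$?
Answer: $\frac{186}{149} \approx 1.2483$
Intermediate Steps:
$h = 149$ ($h = 7 - -142 = 7 + 142 = 149$)
$N = 6$ ($N = 5 - -1 = 5 + 1 = 6$)
$T = 0$ ($T = 6 \cdot 3 \cdot 0 = 18 \cdot 0 = 0$)
$a{\left(R \right)} = 149$ ($a{\left(R \right)} = 0 + 149 = 149$)
$\frac{O{\left(186 \right)}}{a{\left(119 \right)}} = \frac{186}{149}$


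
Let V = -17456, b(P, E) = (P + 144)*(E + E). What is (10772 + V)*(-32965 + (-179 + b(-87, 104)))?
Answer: 142288992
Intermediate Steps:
b(P, E) = 2*E*(144 + P) (b(P, E) = (144 + P)*(2*E) = 2*E*(144 + P))
(10772 + V)*(-32965 + (-179 + b(-87, 104))) = (10772 - 17456)*(-32965 + (-179 + 2*104*(144 - 87))) = -6684*(-32965 + (-179 + 2*104*57)) = -6684*(-32965 + (-179 + 11856)) = -6684*(-32965 + 11677) = -6684*(-21288) = 142288992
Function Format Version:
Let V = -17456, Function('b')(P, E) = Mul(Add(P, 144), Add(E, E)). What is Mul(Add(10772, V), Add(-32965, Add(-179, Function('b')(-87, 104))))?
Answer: 142288992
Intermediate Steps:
Function('b')(P, E) = Mul(2, E, Add(144, P)) (Function('b')(P, E) = Mul(Add(144, P), Mul(2, E)) = Mul(2, E, Add(144, P)))
Mul(Add(10772, V), Add(-32965, Add(-179, Function('b')(-87, 104)))) = Mul(Add(10772, -17456), Add(-32965, Add(-179, Mul(2, 104, Add(144, -87))))) = Mul(-6684, Add(-32965, Add(-179, Mul(2, 104, 57)))) = Mul(-6684, Add(-32965, Add(-179, 11856))) = Mul(-6684, Add(-32965, 11677)) = Mul(-6684, -21288) = 142288992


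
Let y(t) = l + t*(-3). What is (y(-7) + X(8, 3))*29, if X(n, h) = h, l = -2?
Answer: 638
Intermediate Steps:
y(t) = -2 - 3*t (y(t) = -2 + t*(-3) = -2 - 3*t)
(y(-7) + X(8, 3))*29 = ((-2 - 3*(-7)) + 3)*29 = ((-2 + 21) + 3)*29 = (19 + 3)*29 = 22*29 = 638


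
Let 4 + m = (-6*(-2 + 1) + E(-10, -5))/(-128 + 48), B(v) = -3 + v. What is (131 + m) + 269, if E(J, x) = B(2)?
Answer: 6335/16 ≈ 395.94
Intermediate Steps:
E(J, x) = -1 (E(J, x) = -3 + 2 = -1)
m = -65/16 (m = -4 + (-6*(-2 + 1) - 1)/(-128 + 48) = -4 + (-6*(-1) - 1)/(-80) = -4 + (6 - 1)*(-1/80) = -4 + 5*(-1/80) = -4 - 1/16 = -65/16 ≈ -4.0625)
(131 + m) + 269 = (131 - 65/16) + 269 = 2031/16 + 269 = 6335/16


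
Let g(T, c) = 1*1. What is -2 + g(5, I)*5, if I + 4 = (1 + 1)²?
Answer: 3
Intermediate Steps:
I = 0 (I = -4 + (1 + 1)² = -4 + 2² = -4 + 4 = 0)
g(T, c) = 1
-2 + g(5, I)*5 = -2 + 1*5 = -2 + 5 = 3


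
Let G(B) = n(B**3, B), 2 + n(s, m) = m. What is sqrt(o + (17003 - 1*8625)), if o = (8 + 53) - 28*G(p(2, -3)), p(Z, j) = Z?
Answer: sqrt(8439) ≈ 91.864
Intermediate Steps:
n(s, m) = -2 + m
G(B) = -2 + B
o = 61 (o = (8 + 53) - 28*(-2 + 2) = 61 - 28*0 = 61 + 0 = 61)
sqrt(o + (17003 - 1*8625)) = sqrt(61 + (17003 - 1*8625)) = sqrt(61 + (17003 - 8625)) = sqrt(61 + 8378) = sqrt(8439)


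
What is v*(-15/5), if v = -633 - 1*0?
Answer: 1899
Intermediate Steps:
v = -633 (v = -633 + 0 = -633)
v*(-15/5) = -(-9495)/5 = -633*(-3) = 1899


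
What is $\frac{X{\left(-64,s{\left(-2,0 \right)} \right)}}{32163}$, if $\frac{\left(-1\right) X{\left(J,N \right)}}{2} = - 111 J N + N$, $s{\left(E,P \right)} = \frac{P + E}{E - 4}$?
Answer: $- \frac{14210}{96489} \approx -0.14727$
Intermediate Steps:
$s{\left(E,P \right)} = \frac{E + P}{-4 + E}$
$X{\left(J,N \right)} = - 2 N + 222 J N$ ($X{\left(J,N \right)} = - 2 \left(- 111 J N + N\right) = - 2 \left(N - 111 J N\right) = - 2 N + 222 J N$)
$\frac{X{\left(-64,s{\left(-2,0 \right)} \right)}}{32163} = \frac{2 \frac{-2 + 0}{-4 - 2} \left(-1 + 111 \left(-64\right)\right)}{32163} = 2 \frac{1}{-6} \left(-2\right) \left(-1 - 7104\right) \frac{1}{32163} = 2 \left(\left(- \frac{1}{6}\right) \left(-2\right)\right) \left(-7105\right) \frac{1}{32163} = 2 \cdot \frac{1}{3} \left(-7105\right) \frac{1}{32163} = \left(- \frac{14210}{3}\right) \frac{1}{32163} = - \frac{14210}{96489}$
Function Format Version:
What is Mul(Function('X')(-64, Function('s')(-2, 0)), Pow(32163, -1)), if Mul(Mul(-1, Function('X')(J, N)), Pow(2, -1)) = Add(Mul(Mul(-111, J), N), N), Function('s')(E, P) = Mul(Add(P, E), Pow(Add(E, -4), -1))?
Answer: Rational(-14210, 96489) ≈ -0.14727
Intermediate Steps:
Function('s')(E, P) = Mul(Pow(Add(-4, E), -1), Add(E, P)) (Function('s')(E, P) = Mul(Add(E, P), Pow(Add(-4, E), -1)) = Mul(Pow(Add(-4, E), -1), Add(E, P)))
Function('X')(J, N) = Add(Mul(-2, N), Mul(222, J, N)) (Function('X')(J, N) = Mul(-2, Add(Mul(Mul(-111, J), N), N)) = Mul(-2, Add(Mul(-111, J, N), N)) = Mul(-2, Add(N, Mul(-111, J, N))) = Add(Mul(-2, N), Mul(222, J, N)))
Mul(Function('X')(-64, Function('s')(-2, 0)), Pow(32163, -1)) = Mul(Mul(2, Mul(Pow(Add(-4, -2), -1), Add(-2, 0)), Add(-1, Mul(111, -64))), Pow(32163, -1)) = Mul(Mul(2, Mul(Pow(-6, -1), -2), Add(-1, -7104)), Rational(1, 32163)) = Mul(Mul(2, Mul(Rational(-1, 6), -2), -7105), Rational(1, 32163)) = Mul(Mul(2, Rational(1, 3), -7105), Rational(1, 32163)) = Mul(Rational(-14210, 3), Rational(1, 32163)) = Rational(-14210, 96489)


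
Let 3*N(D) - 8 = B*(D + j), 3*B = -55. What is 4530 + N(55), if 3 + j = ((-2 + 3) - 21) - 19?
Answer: 40079/9 ≈ 4453.2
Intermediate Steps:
B = -55/3 (B = (⅓)*(-55) = -55/3 ≈ -18.333)
j = -42 (j = -3 + (((-2 + 3) - 21) - 19) = -3 + ((1 - 21) - 19) = -3 + (-20 - 19) = -3 - 39 = -42)
N(D) = 778/3 - 55*D/9 (N(D) = 8/3 + (-55*(D - 42)/3)/3 = 8/3 + (-55*(-42 + D)/3)/3 = 8/3 + (770 - 55*D/3)/3 = 8/3 + (770/3 - 55*D/9) = 778/3 - 55*D/9)
4530 + N(55) = 4530 + (778/3 - 55/9*55) = 4530 + (778/3 - 3025/9) = 4530 - 691/9 = 40079/9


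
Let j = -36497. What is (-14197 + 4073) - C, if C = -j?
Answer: -46621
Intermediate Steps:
C = 36497 (C = -1*(-36497) = 36497)
(-14197 + 4073) - C = (-14197 + 4073) - 1*36497 = -10124 - 36497 = -46621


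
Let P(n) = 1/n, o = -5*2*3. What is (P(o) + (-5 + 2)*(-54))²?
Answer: 23609881/900 ≈ 26233.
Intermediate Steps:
o = -30 (o = -10*3 = -30)
(P(o) + (-5 + 2)*(-54))² = (1/(-30) + (-5 + 2)*(-54))² = (-1/30 - 3*(-54))² = (-1/30 + 162)² = (4859/30)² = 23609881/900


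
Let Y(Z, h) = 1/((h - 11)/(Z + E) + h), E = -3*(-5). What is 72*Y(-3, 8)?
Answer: 288/31 ≈ 9.2903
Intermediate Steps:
E = 15
Y(Z, h) = 1/(h + (-11 + h)/(15 + Z)) (Y(Z, h) = 1/((h - 11)/(Z + 15) + h) = 1/((-11 + h)/(15 + Z) + h) = 1/(h + (-11 + h)/(15 + Z)))
72*Y(-3, 8) = 72*((15 - 3)/(-11 + 16*8 - 3*8)) = 72*(12/(-11 + 128 - 24)) = 72*(12/93) = 72*((1/93)*12) = 72*(4/31) = 288/31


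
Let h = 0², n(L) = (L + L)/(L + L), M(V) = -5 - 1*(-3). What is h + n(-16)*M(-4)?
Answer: -2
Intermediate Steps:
M(V) = -2 (M(V) = -5 + 3 = -2)
n(L) = 1 (n(L) = (2*L)/((2*L)) = (2*L)*(1/(2*L)) = 1)
h = 0
h + n(-16)*M(-4) = 0 + 1*(-2) = 0 - 2 = -2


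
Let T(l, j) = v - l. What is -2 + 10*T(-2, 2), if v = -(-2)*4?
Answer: 98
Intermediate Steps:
v = 8 (v = -2*(-4) = 8)
T(l, j) = 8 - l
-2 + 10*T(-2, 2) = -2 + 10*(8 - 1*(-2)) = -2 + 10*(8 + 2) = -2 + 10*10 = -2 + 100 = 98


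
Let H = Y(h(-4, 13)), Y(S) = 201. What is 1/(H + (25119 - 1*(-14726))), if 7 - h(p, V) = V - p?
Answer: 1/40046 ≈ 2.4971e-5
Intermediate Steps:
h(p, V) = 7 + p - V (h(p, V) = 7 - (V - p) = 7 + (p - V) = 7 + p - V)
H = 201
1/(H + (25119 - 1*(-14726))) = 1/(201 + (25119 - 1*(-14726))) = 1/(201 + (25119 + 14726)) = 1/(201 + 39845) = 1/40046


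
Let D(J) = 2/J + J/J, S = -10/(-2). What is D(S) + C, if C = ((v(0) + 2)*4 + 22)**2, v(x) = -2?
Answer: 2427/5 ≈ 485.40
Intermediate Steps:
S = 5 (S = -10*(-1/2) = 5)
D(J) = 1 + 2/J (D(J) = 2/J + 1 = 1 + 2/J)
C = 484 (C = ((-2 + 2)*4 + 22)**2 = (0*4 + 22)**2 = (0 + 22)**2 = 22**2 = 484)
D(S) + C = (2 + 5)/5 + 484 = (1/5)*7 + 484 = 7/5 + 484 = 2427/5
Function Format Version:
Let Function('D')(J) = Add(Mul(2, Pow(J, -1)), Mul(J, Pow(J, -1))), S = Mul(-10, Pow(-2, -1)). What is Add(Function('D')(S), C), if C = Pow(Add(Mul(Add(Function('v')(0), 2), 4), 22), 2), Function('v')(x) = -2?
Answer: Rational(2427, 5) ≈ 485.40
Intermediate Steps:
S = 5 (S = Mul(-10, Rational(-1, 2)) = 5)
Function('D')(J) = Add(1, Mul(2, Pow(J, -1))) (Function('D')(J) = Add(Mul(2, Pow(J, -1)), 1) = Add(1, Mul(2, Pow(J, -1))))
C = 484 (C = Pow(Add(Mul(Add(-2, 2), 4), 22), 2) = Pow(Add(Mul(0, 4), 22), 2) = Pow(Add(0, 22), 2) = Pow(22, 2) = 484)
Add(Function('D')(S), C) = Add(Mul(Pow(5, -1), Add(2, 5)), 484) = Add(Mul(Rational(1, 5), 7), 484) = Add(Rational(7, 5), 484) = Rational(2427, 5)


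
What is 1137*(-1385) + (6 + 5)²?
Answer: -1574624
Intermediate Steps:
1137*(-1385) + (6 + 5)² = -1574745 + 11² = -1574745 + 121 = -1574624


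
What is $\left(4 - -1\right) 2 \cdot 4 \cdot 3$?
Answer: $120$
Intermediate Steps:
$\left(4 - -1\right) 2 \cdot 4 \cdot 3 = \left(4 + 1\right) 2 \cdot 4 \cdot 3 = 5 \cdot 2 \cdot 4 \cdot 3 = 10 \cdot 4 \cdot 3 = 40 \cdot 3 = 120$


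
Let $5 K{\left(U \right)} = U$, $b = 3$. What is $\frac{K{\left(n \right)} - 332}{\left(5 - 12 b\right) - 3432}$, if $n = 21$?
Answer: $\frac{1639}{17315} \approx 0.094658$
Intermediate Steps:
$K{\left(U \right)} = \frac{U}{5}$
$\frac{K{\left(n \right)} - 332}{\left(5 - 12 b\right) - 3432} = \frac{\frac{1}{5} \cdot 21 - 332}{\left(5 - 36\right) - 3432} = \frac{\frac{21}{5} - 332}{\left(5 - 36\right) - 3432} = - \frac{1639}{5 \left(-31 - 3432\right)} = - \frac{1639}{5 \left(-3463\right)} = \left(- \frac{1639}{5}\right) \left(- \frac{1}{3463}\right) = \frac{1639}{17315}$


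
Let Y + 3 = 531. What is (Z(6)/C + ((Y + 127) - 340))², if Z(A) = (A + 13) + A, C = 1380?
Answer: 7559433025/76176 ≈ 99236.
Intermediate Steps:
Z(A) = 13 + 2*A (Z(A) = (13 + A) + A = 13 + 2*A)
Y = 528 (Y = -3 + 531 = 528)
(Z(6)/C + ((Y + 127) - 340))² = ((13 + 2*6)/1380 + ((528 + 127) - 340))² = ((13 + 12)*(1/1380) + (655 - 340))² = (25*(1/1380) + 315)² = (5/276 + 315)² = (86945/276)² = 7559433025/76176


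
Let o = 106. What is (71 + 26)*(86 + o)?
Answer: 18624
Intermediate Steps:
(71 + 26)*(86 + o) = (71 + 26)*(86 + 106) = 97*192 = 18624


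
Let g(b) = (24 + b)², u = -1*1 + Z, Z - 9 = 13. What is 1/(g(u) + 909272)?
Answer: 1/911297 ≈ 1.0973e-6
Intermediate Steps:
Z = 22 (Z = 9 + 13 = 22)
u = 21 (u = -1*1 + 22 = -1 + 22 = 21)
1/(g(u) + 909272) = 1/((24 + 21)² + 909272) = 1/(45² + 909272) = 1/(2025 + 909272) = 1/911297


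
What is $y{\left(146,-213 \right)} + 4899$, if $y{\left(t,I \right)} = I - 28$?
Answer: $4658$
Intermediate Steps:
$y{\left(t,I \right)} = -28 + I$
$y{\left(146,-213 \right)} + 4899 = \left(-28 - 213\right) + 4899 = -241 + 4899 = 4658$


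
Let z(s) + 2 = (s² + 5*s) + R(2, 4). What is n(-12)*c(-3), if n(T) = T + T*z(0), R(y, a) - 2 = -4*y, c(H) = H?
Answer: -252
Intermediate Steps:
R(y, a) = 2 - 4*y
z(s) = -8 + s² + 5*s (z(s) = -2 + ((s² + 5*s) + (2 - 4*2)) = -2 + ((s² + 5*s) + (2 - 8)) = -2 + ((s² + 5*s) - 6) = -2 + (-6 + s² + 5*s) = -8 + s² + 5*s)
n(T) = -7*T (n(T) = T + T*(-8 + 0² + 5*0) = T + T*(-8 + 0 + 0) = T + T*(-8) = T - 8*T = -7*T)
n(-12)*c(-3) = -7*(-12)*(-3) = 84*(-3) = -252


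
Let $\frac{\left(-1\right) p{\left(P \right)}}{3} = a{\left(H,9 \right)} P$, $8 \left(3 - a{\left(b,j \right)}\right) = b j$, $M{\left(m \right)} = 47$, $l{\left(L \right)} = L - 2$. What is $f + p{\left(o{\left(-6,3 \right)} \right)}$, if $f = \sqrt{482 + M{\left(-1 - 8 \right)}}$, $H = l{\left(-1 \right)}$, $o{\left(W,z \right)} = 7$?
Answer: $- \frac{887}{8} \approx -110.88$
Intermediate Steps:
$l{\left(L \right)} = -2 + L$
$H = -3$ ($H = -2 - 1 = -3$)
$a{\left(b,j \right)} = 3 - \frac{b j}{8}$
$p{\left(P \right)} = - \frac{153 P}{8}$ ($p{\left(P \right)} = - 3 \left(3 - \left(- \frac{3}{8}\right) 9\right) P = - 3 \left(3 + \frac{27}{8}\right) P = - 3 \frac{51 P}{8} = - \frac{153 P}{8}$)
$f = 23$ ($f = \sqrt{482 + 47} = \sqrt{529} = 23$)
$f + p{\left(o{\left(-6,3 \right)} \right)} = 23 - \frac{1071}{8} = - \frac{887}{8}$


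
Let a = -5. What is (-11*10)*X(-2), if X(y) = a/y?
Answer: -275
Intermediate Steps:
X(y) = -5/y
(-11*10)*X(-2) = (-11*10)*(-5/(-2)) = -(-550)*(-1)/2 = -110*5/2 = -275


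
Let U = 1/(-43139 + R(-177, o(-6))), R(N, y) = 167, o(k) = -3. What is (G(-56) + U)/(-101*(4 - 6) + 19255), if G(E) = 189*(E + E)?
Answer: -909631297/836106204 ≈ -1.0879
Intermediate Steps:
G(E) = 378*E (G(E) = 189*(2*E) = 378*E)
U = -1/42972 (U = 1/(-43139 + 167) = 1/(-42972) = -1/42972 ≈ -2.3271e-5)
(G(-56) + U)/(-101*(4 - 6) + 19255) = (378*(-56) - 1/42972)/(-101*(4 - 6) + 19255) = (-21168 - 1/42972)/(-101*(-2) + 19255) = -909631297/(42972*(202 + 19255)) = -909631297/42972/19457 = -909631297/42972*1/19457 = -909631297/836106204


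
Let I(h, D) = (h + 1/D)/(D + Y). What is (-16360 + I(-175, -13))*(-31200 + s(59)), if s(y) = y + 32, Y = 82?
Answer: 35122530028/69 ≈ 5.0902e+8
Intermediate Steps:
s(y) = 32 + y
I(h, D) = (h + 1/D)/(82 + D) (I(h, D) = (h + 1/D)/(D + 82) = (h + 1/D)/(82 + D))
(-16360 + I(-175, -13))*(-31200 + s(59)) = (-16360 + (1 - 13*(-175))/((-13)*(82 - 13)))*(-31200 + (32 + 59)) = (-16360 - 1/13*(1 + 2275)/69)*(-31200 + 91) = (-16360 - 1/13*1/69*2276)*(-31109) = (-16360 - 2276/897)*(-31109) = -14677196/897*(-31109) = 35122530028/69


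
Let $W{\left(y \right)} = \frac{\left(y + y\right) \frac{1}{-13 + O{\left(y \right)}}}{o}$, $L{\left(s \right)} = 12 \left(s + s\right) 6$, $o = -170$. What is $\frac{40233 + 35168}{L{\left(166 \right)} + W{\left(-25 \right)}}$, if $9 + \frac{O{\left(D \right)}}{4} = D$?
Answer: $\frac{190990733}{60548827} \approx 3.1543$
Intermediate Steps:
$O{\left(D \right)} = -36 + 4 D$
$L{\left(s \right)} = 144 s$ ($L{\left(s \right)} = 12 \cdot 2 s 6 = 24 s 6 = 144 s$)
$W{\left(y \right)} = - \frac{y}{85 \left(-49 + 4 y\right)}$ ($W{\left(y \right)} = \frac{\left(y + y\right) \frac{1}{-13 + \left(-36 + 4 y\right)}}{-170} = \frac{2 y}{-49 + 4 y} \left(- \frac{1}{170}\right) = - \frac{y}{85 \left(-49 + 4 y\right)}$)
$\frac{40233 + 35168}{L{\left(166 \right)} + W{\left(-25 \right)}} = \frac{40233 + 35168}{144 \cdot 166 - - \frac{25}{-4165 + 340 \left(-25\right)}} = \frac{75401}{23904 - - \frac{25}{-4165 - 8500}} = \frac{75401}{23904 - - \frac{25}{-12665}} = \frac{75401}{23904 - \left(-25\right) \left(- \frac{1}{12665}\right)} = \frac{75401}{23904 - \frac{5}{2533}} = \frac{75401}{\frac{60548827}{2533}} = 75401 \cdot \frac{2533}{60548827} = \frac{190990733}{60548827}$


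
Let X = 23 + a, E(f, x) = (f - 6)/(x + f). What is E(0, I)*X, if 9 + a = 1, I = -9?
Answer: 10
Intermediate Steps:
a = -8 (a = -9 + 1 = -8)
E(f, x) = (-6 + f)/(f + x)
X = 15 (X = 23 - 8 = 15)
E(0, I)*X = ((-6 + 0)/(0 - 9))*15 = (-6/(-9))*15 = -⅑*(-6)*15 = (⅔)*15 = 10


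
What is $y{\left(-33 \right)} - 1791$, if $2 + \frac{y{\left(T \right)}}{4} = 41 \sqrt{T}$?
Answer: $-1799 + 164 i \sqrt{33} \approx -1799.0 + 942.11 i$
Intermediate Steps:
$y{\left(T \right)} = -8 + 164 \sqrt{T}$ ($y{\left(T \right)} = -8 + 4 \cdot 41 \sqrt{T} = -8 + 164 \sqrt{T}$)
$y{\left(-33 \right)} - 1791 = \left(-8 + 164 \sqrt{-33}\right) - 1791 = \left(-8 + 164 i \sqrt{33}\right) - 1791 = -1799 + 164 i \sqrt{33}$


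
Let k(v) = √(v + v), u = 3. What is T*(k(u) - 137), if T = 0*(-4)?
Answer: 0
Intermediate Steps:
k(v) = √2*√v (k(v) = √(2*v) = √2*√v)
T = 0
T*(k(u) - 137) = 0*(√2*√3 - 137) = 0*(√6 - 137) = 0*(-137 + √6) = 0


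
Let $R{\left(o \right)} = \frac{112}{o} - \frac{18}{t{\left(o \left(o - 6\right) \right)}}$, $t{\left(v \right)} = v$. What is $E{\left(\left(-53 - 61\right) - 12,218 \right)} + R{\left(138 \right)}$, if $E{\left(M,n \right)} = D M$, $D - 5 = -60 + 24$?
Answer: $\frac{515699}{132} \approx 3906.8$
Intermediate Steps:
$D = -31$ ($D = 5 + \left(-60 + 24\right) = 5 - 36 = -31$)
$E{\left(M,n \right)} = - 31 M$
$R{\left(o \right)} = \frac{112}{o} - \frac{18}{o \left(-6 + o\right)}$ ($R{\left(o \right)} = \frac{112}{o} - \frac{18}{o \left(o - 6\right)} = \frac{112}{o} - \frac{18}{o \left(-6 + o\right)}$)
$E{\left(\left(-53 - 61\right) - 12,218 \right)} + R{\left(138 \right)} = - 31 \left(\left(-53 - 61\right) - 12\right) + \frac{2 \left(-345 + 56 \cdot 138\right)}{138 \left(-6 + 138\right)} = - 31 \left(-114 - 12\right) + 2 \cdot \frac{1}{138} \cdot \frac{1}{132} \left(-345 + 7728\right) = \left(-31\right) \left(-126\right) + 2 \cdot \frac{1}{138} \cdot \frac{1}{132} \cdot 7383 = 3906 + \frac{107}{132} = \frac{515699}{132}$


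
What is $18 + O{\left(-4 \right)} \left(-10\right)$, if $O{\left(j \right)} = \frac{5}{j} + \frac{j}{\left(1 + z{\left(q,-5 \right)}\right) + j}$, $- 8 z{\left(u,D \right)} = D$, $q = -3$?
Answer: $\frac{519}{38} \approx 13.658$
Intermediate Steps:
$z{\left(u,D \right)} = - \frac{D}{8}$
$O{\left(j \right)} = \frac{5}{j} + \frac{j}{\frac{13}{8} + j}$ ($O{\left(j \right)} = \frac{5}{j} + \frac{j}{\left(1 - - \frac{5}{8}\right) + j} = \frac{5}{j} + \frac{j}{\left(1 + \frac{5}{8}\right) + j} = \frac{5}{j} + \frac{j}{\frac{13}{8} + j}$)
$18 + O{\left(-4 \right)} \left(-10\right) = 18 + \frac{65 + 8 \left(-4\right)^{2} + 40 \left(-4\right)}{\left(-4\right) \left(13 + 8 \left(-4\right)\right)} \left(-10\right) = 18 + - \frac{65 + 8 \cdot 16 - 160}{4 \left(13 - 32\right)} \left(-10\right) = 18 + - \frac{65 + 128 - 160}{4 \left(-19\right)} \left(-10\right) = 18 + \left(- \frac{1}{4}\right) \left(- \frac{1}{19}\right) 33 \left(-10\right) = 18 + \frac{33}{76} \left(-10\right) = 18 - \frac{165}{38} = \frac{519}{38}$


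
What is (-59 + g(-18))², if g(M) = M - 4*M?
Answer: 25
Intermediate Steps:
g(M) = -3*M
(-59 + g(-18))² = (-59 - 3*(-18))² = (-59 + 54)² = (-5)² = 25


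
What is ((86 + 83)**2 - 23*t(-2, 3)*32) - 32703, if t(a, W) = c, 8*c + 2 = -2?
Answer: -3774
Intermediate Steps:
c = -1/2 (c = -1/4 + (1/8)*(-2) = -1/4 - 1/4 = -1/2 ≈ -0.50000)
t(a, W) = -1/2
((86 + 83)**2 - 23*t(-2, 3)*32) - 32703 = ((86 + 83)**2 - 23*(-1/2)*32) - 32703 = (169**2 + (23/2)*32) - 32703 = (28561 + 368) - 32703 = 28929 - 32703 = -3774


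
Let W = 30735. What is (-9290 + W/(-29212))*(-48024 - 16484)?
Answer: 4377032537305/7303 ≈ 5.9935e+8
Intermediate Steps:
(-9290 + W/(-29212))*(-48024 - 16484) = (-9290 + 30735/(-29212))*(-48024 - 16484) = (-9290 + 30735*(-1/29212))*(-64508) = (-9290 - 30735/29212)*(-64508) = -271410215/29212*(-64508) = 4377032537305/7303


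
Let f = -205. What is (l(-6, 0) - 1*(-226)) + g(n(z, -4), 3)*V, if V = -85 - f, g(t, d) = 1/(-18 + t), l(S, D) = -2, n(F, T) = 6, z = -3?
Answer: 214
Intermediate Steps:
V = 120 (V = -85 - 1*(-205) = -85 + 205 = 120)
(l(-6, 0) - 1*(-226)) + g(n(z, -4), 3)*V = (-2 - 1*(-226)) + 120/(-18 + 6) = (-2 + 226) + 120/(-12) = 224 - 1/12*120 = 224 - 10 = 214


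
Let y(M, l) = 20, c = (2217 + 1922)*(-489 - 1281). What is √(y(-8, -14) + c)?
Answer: I*√7326010 ≈ 2706.7*I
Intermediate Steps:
c = -7326030 (c = 4139*(-1770) = -7326030)
√(y(-8, -14) + c) = √(20 - 7326030) = √(-7326010) = I*√7326010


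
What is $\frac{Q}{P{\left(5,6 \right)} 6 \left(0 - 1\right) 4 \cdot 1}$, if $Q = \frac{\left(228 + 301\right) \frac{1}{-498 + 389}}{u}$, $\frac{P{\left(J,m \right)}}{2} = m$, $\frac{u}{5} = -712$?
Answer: $- \frac{529}{111755520} \approx -4.7335 \cdot 10^{-6}$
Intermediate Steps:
$u = -3560$ ($u = 5 \left(-712\right) = -3560$)
$P{\left(J,m \right)} = 2 m$
$Q = \frac{529}{388040}$ ($Q = \frac{\left(228 + 301\right) \frac{1}{-498 + 389}}{-3560} = \frac{529}{-109} \left(- \frac{1}{3560}\right) = 529 \left(- \frac{1}{109}\right) \left(- \frac{1}{3560}\right) = \left(- \frac{529}{109}\right) \left(- \frac{1}{3560}\right) = \frac{529}{388040} \approx 0.0013633$)
$\frac{Q}{P{\left(5,6 \right)} 6 \left(0 - 1\right) 4 \cdot 1} = \frac{529}{388040 \cdot 2 \cdot 6 \cdot 6 \left(0 - 1\right) 4 \cdot 1} = \frac{529}{388040 \cdot 12 \cdot 6 \left(-1\right) 4 \cdot 1} = \frac{529}{388040 \cdot 72 \left(\left(-4\right) 1\right)} = \frac{529}{388040 \cdot 72 \left(-4\right)} = \frac{529}{388040 \left(-288\right)} = \frac{529}{388040} \left(- \frac{1}{288}\right) = - \frac{529}{111755520}$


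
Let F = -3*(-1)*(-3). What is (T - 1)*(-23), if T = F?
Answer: 230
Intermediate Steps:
F = -9 (F = 3*(-3) = -9)
T = -9
(T - 1)*(-23) = (-9 - 1)*(-23) = -10*(-23) = 230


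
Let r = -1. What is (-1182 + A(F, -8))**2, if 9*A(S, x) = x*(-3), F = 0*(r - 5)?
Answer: 12517444/9 ≈ 1.3908e+6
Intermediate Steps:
F = 0 (F = 0*(-1 - 5) = 0*(-6) = 0)
A(S, x) = -x/3 (A(S, x) = (x*(-3))/9 = (-3*x)/9 = -x/3)
(-1182 + A(F, -8))**2 = (-1182 - 1/3*(-8))**2 = (-1182 + 8/3)**2 = (-3538/3)**2 = 12517444/9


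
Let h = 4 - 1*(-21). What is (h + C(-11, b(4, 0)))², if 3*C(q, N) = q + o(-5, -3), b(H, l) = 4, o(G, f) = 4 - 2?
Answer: 484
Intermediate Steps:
o(G, f) = 2
C(q, N) = ⅔ + q/3 (C(q, N) = (q + 2)/3 = (2 + q)/3 = ⅔ + q/3)
h = 25 (h = 4 + 21 = 25)
(h + C(-11, b(4, 0)))² = (25 + (⅔ + (⅓)*(-11)))² = (25 + (⅔ - 11/3))² = (25 - 3)² = 22² = 484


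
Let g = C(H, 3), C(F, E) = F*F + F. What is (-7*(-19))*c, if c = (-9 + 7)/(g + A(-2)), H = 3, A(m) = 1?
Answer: -266/13 ≈ -20.462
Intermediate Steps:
C(F, E) = F + F**2 (C(F, E) = F**2 + F = F + F**2)
g = 12 (g = 3*(1 + 3) = 3*4 = 12)
c = -2/13 (c = (-9 + 7)/(12 + 1) = -2/13 ≈ -0.15385)
(-7*(-19))*c = -7*(-19)*(-2/13) = 133*(-2/13) = -266/13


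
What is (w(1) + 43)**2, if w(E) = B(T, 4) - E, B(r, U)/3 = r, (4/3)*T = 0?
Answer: 1764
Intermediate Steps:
T = 0 (T = (3/4)*0 = 0)
B(r, U) = 3*r
w(E) = -E (w(E) = 3*0 - E = 0 - E = -E)
(w(1) + 43)**2 = (-1*1 + 43)**2 = (-1 + 43)**2 = 42**2 = 1764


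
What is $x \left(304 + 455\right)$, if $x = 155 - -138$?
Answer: $222387$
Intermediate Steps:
$x = 293$ ($x = 155 + 138 = 293$)
$x \left(304 + 455\right) = 293 \left(304 + 455\right) = 293 \cdot 759 = 222387$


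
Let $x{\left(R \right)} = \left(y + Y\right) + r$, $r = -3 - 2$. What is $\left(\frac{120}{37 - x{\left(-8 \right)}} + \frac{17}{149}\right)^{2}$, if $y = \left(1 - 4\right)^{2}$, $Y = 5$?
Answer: $\frac{21058921}{1087849} \approx 19.358$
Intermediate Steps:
$r = -5$ ($r = -3 - 2 = -5$)
$y = 9$ ($y = \left(-3\right)^{2} = 9$)
$x{\left(R \right)} = 9$ ($x{\left(R \right)} = \left(9 + 5\right) - 5 = 14 - 5 = 9$)
$\left(\frac{120}{37 - x{\left(-8 \right)}} + \frac{17}{149}\right)^{2} = \left(\frac{120}{37 - 9} + \frac{17}{149}\right)^{2} = \left(\frac{120}{37 - 9} + 17 \cdot \frac{1}{149}\right)^{2} = \left(\frac{120}{28} + \frac{17}{149}\right)^{2} = \left(120 \cdot \frac{1}{28} + \frac{17}{149}\right)^{2} = \left(\frac{30}{7} + \frac{17}{149}\right)^{2} = \left(\frac{4589}{1043}\right)^{2} = \frac{21058921}{1087849}$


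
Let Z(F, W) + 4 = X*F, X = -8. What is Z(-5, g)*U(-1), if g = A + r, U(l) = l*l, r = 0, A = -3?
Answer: 36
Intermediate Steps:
U(l) = l²
g = -3 (g = -3 + 0 = -3)
Z(F, W) = -4 - 8*F
Z(-5, g)*U(-1) = (-4 - 8*(-5))*(-1)² = (-4 + 40)*1 = 36*1 = 36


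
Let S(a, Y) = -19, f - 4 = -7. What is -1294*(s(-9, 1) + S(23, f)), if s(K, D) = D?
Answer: 23292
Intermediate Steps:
f = -3 (f = 4 - 7 = -3)
-1294*(s(-9, 1) + S(23, f)) = -1294*(1 - 19) = -1294*(-18) = 23292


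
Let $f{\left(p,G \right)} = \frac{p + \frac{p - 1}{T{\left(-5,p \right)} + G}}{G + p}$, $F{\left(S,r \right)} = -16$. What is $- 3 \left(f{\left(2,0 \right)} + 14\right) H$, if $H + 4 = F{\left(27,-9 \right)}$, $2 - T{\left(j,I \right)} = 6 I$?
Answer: $897$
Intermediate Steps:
$T{\left(j,I \right)} = 2 - 6 I$
$H = -20$ ($H = -4 - 16 = -20$)
$f{\left(p,G \right)} = \frac{p + \frac{-1 + p}{2 + G - 6 p}}{G + p}$ ($f{\left(p,G \right)} = \frac{p + \frac{p - 1}{\left(2 - 6 p\right) + G}}{G + p} = \frac{p + \frac{-1 + p}{2 + G - 6 p}}{G + p}$)
$- 3 \left(f{\left(2,0 \right)} + 14\right) H = - 3 \left(\frac{1 - 6 + 6 \cdot 2^{2} - 0 \cdot 2}{- 0^{2} - 0 - 4 + 6 \cdot 2^{2} + 5 \cdot 0 \cdot 2} + 14\right) \left(-20\right) = - 3 \left(\frac{1 - 6 + 6 \cdot 4 + 0}{\left(-1\right) 0 + 0 - 4 + 6 \cdot 4 + 0} + 14\right) \left(-20\right) = - 3 \left(\frac{1 - 6 + 24 + 0}{0 + 0 - 4 + 24 + 0} + 14\right) \left(-20\right) = - 3 \left(\frac{1}{20} \cdot 19 + 14\right) \left(-20\right) = - 3 \left(\frac{19}{20} + 14\right) \left(-20\right) = \left(-3\right) \frac{299}{20} \left(-20\right) = \left(- \frac{897}{20}\right) \left(-20\right) = 897$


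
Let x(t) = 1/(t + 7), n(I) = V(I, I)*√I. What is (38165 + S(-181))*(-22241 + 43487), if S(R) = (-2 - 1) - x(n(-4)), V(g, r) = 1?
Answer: 42971713434/53 + 42492*I/53 ≈ 8.1079e+8 + 801.74*I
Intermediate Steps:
n(I) = √I (n(I) = 1*√I = √I)
x(t) = 1/(7 + t)
S(R) = -3 - (7 - 2*I)/53 (S(R) = (-2 - 1) - 1/(7 + √(-4)) = -3 - 1/(7 + 2*I) = -3 - (7 - 2*I)/53)
(38165 + S(-181))*(-22241 + 43487) = (38165 + (-166/53 + 2*I/53))*(-22241 + 43487) = (2022579/53 + 2*I/53)*21246 = 42971713434/53 + 42492*I/53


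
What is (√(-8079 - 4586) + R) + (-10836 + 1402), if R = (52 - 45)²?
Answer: -9385 + I*√12665 ≈ -9385.0 + 112.54*I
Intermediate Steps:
R = 49 (R = 7² = 49)
(√(-8079 - 4586) + R) + (-10836 + 1402) = (√(-8079 - 4586) + 49) + (-10836 + 1402) = (√(-12665) + 49) - 9434 = (I*√12665 + 49) - 9434 = (49 + I*√12665) - 9434 = -9385 + I*√12665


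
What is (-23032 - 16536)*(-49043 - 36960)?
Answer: 3402966704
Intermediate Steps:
(-23032 - 16536)*(-49043 - 36960) = -39568*(-86003) = 3402966704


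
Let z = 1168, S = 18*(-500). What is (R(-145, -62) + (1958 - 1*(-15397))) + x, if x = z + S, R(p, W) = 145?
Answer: 9668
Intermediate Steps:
S = -9000
x = -7832 (x = 1168 - 9000 = -7832)
(R(-145, -62) + (1958 - 1*(-15397))) + x = (145 + (1958 - 1*(-15397))) - 7832 = (145 + (1958 + 15397)) - 7832 = (145 + 17355) - 7832 = 17500 - 7832 = 9668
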